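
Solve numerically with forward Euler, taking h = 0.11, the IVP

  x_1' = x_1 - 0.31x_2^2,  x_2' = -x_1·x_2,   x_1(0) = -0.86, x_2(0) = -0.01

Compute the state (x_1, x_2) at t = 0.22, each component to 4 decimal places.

Euler on (x_1,x_2): x_1_{n+1} = x_1_n + h·x_1', x_2_{n+1} = x_2_n + h·x_2'.
0.000000: (-0.860000, -0.010000); f=(-0.860031, -0.008600) → (-0.954603, -0.010946)
0.110000: (-0.954603, -0.010946); f=(-0.954641, -0.010449) → (-1.059614, -0.012095)
(x_1(0.22), x_2(0.22)) ≈ (-1.0596, -0.0121)

-1.0596, -0.0121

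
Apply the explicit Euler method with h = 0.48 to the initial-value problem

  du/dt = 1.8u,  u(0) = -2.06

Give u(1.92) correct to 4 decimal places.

-24.8686

Euler: u_{n+1} = u_n + h·f(t_n, u_n).
t=0.000000, u=-2.060000: f=-3.708000 → u ← -2.060000 + 0.48·(-3.708000) = -3.839840
t=0.480000, u=-3.839840: f=-6.911712 → u ← -3.839840 + 0.48·(-6.911712) = -7.157462
t=0.960000, u=-7.157462: f=-12.883431 → u ← -7.157462 + 0.48·(-12.883431) = -13.341509
t=1.440000, u=-13.341509: f=-24.014716 → u ← -13.341509 + 0.48·(-24.014716) = -24.868572
u(1.92) ≈ -24.8686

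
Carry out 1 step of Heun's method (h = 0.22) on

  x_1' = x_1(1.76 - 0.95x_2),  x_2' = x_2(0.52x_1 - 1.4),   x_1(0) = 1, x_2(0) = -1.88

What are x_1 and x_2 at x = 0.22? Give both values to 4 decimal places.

Heun on (x_1,x_2): k1 = f(x_n, state_n); k2 = f(x_n + h, state_n + h·k1); state_{n+1} = state_n + (h/2)·(k1 + k2).
0.000000: (1.000000, -1.880000)
  k1 = (3.546000, 1.654400)
  predictor → (1.780120, -1.516032)
  k2 = (5.696794, 0.719111)
  → (2.016707, -1.618914)
(x_1(0.22), x_2(0.22)) ≈ (2.0167, -1.6189)

2.0167, -1.6189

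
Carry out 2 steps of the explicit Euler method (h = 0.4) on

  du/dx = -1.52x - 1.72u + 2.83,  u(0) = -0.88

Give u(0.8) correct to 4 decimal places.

Euler: u_{n+1} = u_n + h·f(x_n, u_n).
x=0.000000, u=-0.880000: f=4.343600 → u ← -0.880000 + 0.4·4.343600 = 0.857440
x=0.400000, u=0.857440: f=0.747203 → u ← 0.857440 + 0.4·0.747203 = 1.156321
u(0.8) ≈ 1.1563

1.1563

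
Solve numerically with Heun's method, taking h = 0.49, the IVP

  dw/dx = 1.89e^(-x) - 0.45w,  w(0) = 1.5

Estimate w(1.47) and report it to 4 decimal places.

1.7549

Heun: k1 = f(x_n, w_n); k2 = f(x_n + h, w_n + h·k1); w_{n+1} = w_n + (h/2)·(k1 + k2).
x=0.000000, w=1.500000:
  k1 = f(0.000000, 1.500000) = 1.215000
  k2 = f(0.490000, 2.095350) = 0.214956
  w ← 1.500000 + (0.49/2)·(1.215000 + 0.214956) = 1.850339
x=0.490000, w=1.850339:
  k1 = f(0.490000, 1.850339) = 0.325211
  k2 = f(0.980000, 2.009693) = -0.195024
  w ← 1.850339 + (0.49/2)·(0.325211 + (-0.195024)) = 1.882235
x=0.980000, w=1.882235:
  k1 = f(0.980000, 1.882235) = -0.137668
  k2 = f(1.470000, 1.814778) = -0.382091
  w ← 1.882235 + (0.49/2)·(-0.137668 + (-0.382091)) = 1.754894
w(1.47) ≈ 1.7549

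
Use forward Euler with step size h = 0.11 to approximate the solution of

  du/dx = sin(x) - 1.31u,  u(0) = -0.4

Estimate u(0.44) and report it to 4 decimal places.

-0.1496

Euler: u_{n+1} = u_n + h·f(x_n, u_n).
x=0.000000, u=-0.400000: f=0.524000 → u ← -0.400000 + 0.11·0.524000 = -0.342360
x=0.110000, u=-0.342360: f=0.558270 → u ← -0.342360 + 0.11·0.558270 = -0.280950
x=0.220000, u=-0.280950: f=0.586275 → u ← -0.280950 + 0.11·0.586275 = -0.216460
x=0.330000, u=-0.216460: f=0.607606 → u ← -0.216460 + 0.11·0.607606 = -0.149623
u(0.44) ≈ -0.1496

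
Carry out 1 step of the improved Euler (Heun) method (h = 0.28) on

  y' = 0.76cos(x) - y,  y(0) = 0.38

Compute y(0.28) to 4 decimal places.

0.4674

Heun: k1 = f(x_n, y_n); k2 = f(x_n + h, y_n + h·k1); y_{n+1} = y_n + (h/2)·(k1 + k2).
x=0.000000, y=0.380000:
  k1 = f(0.000000, 0.380000) = 0.380000
  k2 = f(0.280000, 0.486400) = 0.244002
  y ← 0.380000 + (0.28/2)·(0.380000 + 0.244002) = 0.467360
y(0.28) ≈ 0.4674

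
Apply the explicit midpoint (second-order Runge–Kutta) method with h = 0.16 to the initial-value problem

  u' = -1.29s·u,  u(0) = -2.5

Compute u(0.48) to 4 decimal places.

-2.1522

Midpoint: k1 = f(s_n, u_n); k2 = f(s_n + h/2, u_n + (h/2)·k1); u_{n+1} = u_n + h·k2.
s=0.000000, u=-2.500000:
  k1 = f(0.000000, -2.500000) = 0.000000
  k2 = f(0.080000, -2.500000) = 0.258000
  u ← -2.500000 + 0.16·0.258000 = -2.458720
s=0.160000, u=-2.458720:
  k1 = f(0.160000, -2.458720) = 0.507480
  k2 = f(0.240000, -2.418122) = 0.748650
  u ← -2.458720 + 0.16·0.748650 = -2.338936
s=0.320000, u=-2.338936:
  k1 = f(0.320000, -2.338936) = 0.965513
  k2 = f(0.400000, -2.261695) = 1.167035
  u ← -2.338936 + 0.16·1.167035 = -2.152210
u(0.48) ≈ -2.1522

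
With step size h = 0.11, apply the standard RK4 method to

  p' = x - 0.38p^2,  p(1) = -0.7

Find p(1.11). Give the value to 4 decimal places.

RK4: k1 = f(x_n, p_n); k2 = f(x_n + h/2, p_n + (h/2)·k1); k3 = f(x_n + h/2, p_n + (h/2)·k2); k4 = f(x_n + h, p_n + h·k3); p_{n+1} = p_n + (h/6)·(k1 + 2k2 + 2k3 + k4).
x=1.000000, p=-0.700000:
  k1 = f(1.000000, -0.700000) = 0.813800
  k2 = f(1.055000, -0.655241) = 0.891851
  k3 = f(1.055000, -0.650948) = 0.893981
  k4 = f(1.110000, -0.601662) = 0.972441
  p ← -0.700000 + (0.11/6)·(k1 + 2k2 + 2k3 + k4) = -0.601772
p(1.11) ≈ -0.6018

-0.6018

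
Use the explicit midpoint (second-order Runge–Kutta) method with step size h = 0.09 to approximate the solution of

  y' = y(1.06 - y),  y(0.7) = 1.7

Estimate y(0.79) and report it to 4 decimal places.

1.6122

Midpoint: k1 = f(x_n, y_n); k2 = f(x_n + h/2, y_n + (h/2)·k1); y_{n+1} = y_n + h·k2.
x=0.700000, y=1.700000:
  k1 = f(0.700000, 1.700000) = -1.088000
  k2 = f(0.745000, 1.651040) = -0.975831
  y ← 1.700000 + 0.09·(-0.975831) = 1.612175
y(0.79) ≈ 1.6122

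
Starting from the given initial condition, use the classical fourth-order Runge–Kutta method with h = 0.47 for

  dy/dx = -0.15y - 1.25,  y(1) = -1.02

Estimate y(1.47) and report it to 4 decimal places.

RK4: k1 = f(x_n, y_n); k2 = f(x_n + h/2, y_n + (h/2)·k1); k3 = f(x_n + h/2, y_n + (h/2)·k2); k4 = f(x_n + h, y_n + h·k3); y_{n+1} = y_n + (h/6)·(k1 + 2k2 + 2k3 + k4).
x=1.000000, y=-1.020000:
  k1 = f(1.000000, -1.020000) = -1.097000
  k2 = f(1.235000, -1.277795) = -1.058331
  k3 = f(1.235000, -1.268708) = -1.059694
  k4 = f(1.470000, -1.518056) = -1.022292
  y ← -1.020000 + (0.47/6)·(k1 + 2k2 + 2k3 + k4) = -1.517835
y(1.47) ≈ -1.5178

-1.5178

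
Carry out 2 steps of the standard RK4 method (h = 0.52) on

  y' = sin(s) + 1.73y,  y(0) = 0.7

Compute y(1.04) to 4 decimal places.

5.2162

RK4: k1 = f(s_n, y_n); k2 = f(s_n + h/2, y_n + (h/2)·k1); k3 = f(s_n + h/2, y_n + (h/2)·k2); k4 = f(s_n + h, y_n + h·k3); y_{n+1} = y_n + (h/6)·(k1 + 2k2 + 2k3 + k4).
s=0.000000, y=0.700000:
  k1 = f(0.000000, 0.700000) = 1.211000
  k2 = f(0.260000, 1.014860) = 2.012788
  k3 = f(0.260000, 1.223325) = 2.373433
  k4 = f(0.520000, 1.934185) = 3.843020
  y ← 0.700000 + (0.52/6)·(k1 + 2k2 + 2k3 + k4) = 1.898293
s=0.520000, y=1.898293:
  k1 = f(0.520000, 1.898293) = 3.780928
  k2 = f(0.780000, 2.881335) = 5.687988
  k3 = f(0.780000, 3.377170) = 6.545784
  k4 = f(1.040000, 5.302101) = 10.035039
  y ← 1.898293 + (0.52/6)·(k1 + 2k2 + 2k3 + k4) = 5.216198
y(1.04) ≈ 5.2162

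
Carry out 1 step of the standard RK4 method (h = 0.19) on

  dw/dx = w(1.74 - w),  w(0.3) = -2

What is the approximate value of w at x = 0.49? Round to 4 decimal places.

-5.0123

RK4: k1 = f(x_n, w_n); k2 = f(x_n + h/2, w_n + (h/2)·k1); k3 = f(x_n + h/2, w_n + (h/2)·k2); k4 = f(x_n + h, w_n + h·k3); w_{n+1} = w_n + (h/6)·(k1 + 2k2 + 2k3 + k4).
x=0.300000, w=-2.000000:
  k1 = f(0.300000, -2.000000) = -7.480000
  k2 = f(0.395000, -2.710600) = -12.063796
  k3 = f(0.395000, -3.146061) = -15.371843
  k4 = f(0.490000, -4.920650) = -32.774730
  w ← -2.000000 + (0.19/6)·(k1 + 2k2 + 2k3 + k4) = -5.012324
w(0.49) ≈ -5.0123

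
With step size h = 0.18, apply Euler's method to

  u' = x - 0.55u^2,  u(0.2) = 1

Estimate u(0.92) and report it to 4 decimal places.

0.9823

Euler: u_{n+1} = u_n + h·f(x_n, u_n).
x=0.200000, u=1.000000: f=-0.350000 → u ← 1.000000 + 0.18·(-0.350000) = 0.937000
x=0.380000, u=0.937000: f=-0.102883 → u ← 0.937000 + 0.18·(-0.102883) = 0.918481
x=0.560000, u=0.918481: f=0.096016 → u ← 0.918481 + 0.18·0.096016 = 0.935764
x=0.740000, u=0.935764: f=0.258390 → u ← 0.935764 + 0.18·0.258390 = 0.982274
u(0.92) ≈ 0.9823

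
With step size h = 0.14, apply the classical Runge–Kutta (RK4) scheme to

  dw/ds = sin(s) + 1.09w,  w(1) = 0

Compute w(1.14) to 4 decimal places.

RK4: k1 = f(s_n, w_n); k2 = f(s_n + h/2, w_n + (h/2)·k1); k3 = f(s_n + h/2, w_n + (h/2)·k2); k4 = f(s_n + h, w_n + h·k3); w_{n+1} = w_n + (h/6)·(k1 + 2k2 + 2k3 + k4).
s=1.000000, w=0.000000:
  k1 = f(1.000000, 0.000000) = 0.841471
  k2 = f(1.070000, 0.058903) = 0.941405
  k3 = f(1.070000, 0.065898) = 0.949030
  k4 = f(1.140000, 0.132864) = 1.053455
  w ← 0.000000 + (0.14/6)·(k1 + 2k2 + 2k3 + k4) = 0.132435
w(1.14) ≈ 0.1324

0.1324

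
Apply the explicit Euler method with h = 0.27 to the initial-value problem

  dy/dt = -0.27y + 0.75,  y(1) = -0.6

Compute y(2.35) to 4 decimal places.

0.4643

Euler: y_{n+1} = y_n + h·f(t_n, y_n).
t=1.000000, y=-0.600000: f=0.912000 → y ← -0.600000 + 0.27·0.912000 = -0.353760
t=1.270000, y=-0.353760: f=0.845515 → y ← -0.353760 + 0.27·0.845515 = -0.125471
t=1.540000, y=-0.125471: f=0.783877 → y ← -0.125471 + 0.27·0.783877 = 0.086176
t=1.810000, y=0.086176: f=0.726732 → y ← 0.086176 + 0.27·0.726732 = 0.282394
t=2.080000, y=0.282394: f=0.673754 → y ← 0.282394 + 0.27·0.673754 = 0.464307
y(2.35) ≈ 0.4643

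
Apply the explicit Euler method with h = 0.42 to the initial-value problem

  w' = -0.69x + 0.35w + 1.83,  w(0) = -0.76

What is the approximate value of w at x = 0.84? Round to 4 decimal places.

Euler: w_{n+1} = w_n + h·f(x_n, w_n).
x=0.000000, w=-0.760000: f=1.564000 → w ← -0.760000 + 0.42·1.564000 = -0.103120
x=0.420000, w=-0.103120: f=1.504108 → w ← -0.103120 + 0.42·1.504108 = 0.528605
w(0.84) ≈ 0.5286

0.5286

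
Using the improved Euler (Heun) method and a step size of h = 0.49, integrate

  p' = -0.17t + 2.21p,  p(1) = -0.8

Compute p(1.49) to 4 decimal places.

Heun: k1 = f(t_n, p_n); k2 = f(t_n + h, p_n + h·k1); p_{n+1} = p_n + (h/2)·(k1 + k2).
t=1.000000, p=-0.800000:
  k1 = f(1.000000, -0.800000) = -1.938000
  k2 = f(1.490000, -1.749620) = -4.119960
  p ← -0.800000 + (0.49/2)·(-1.938000 + (-4.119960)) = -2.284200
p(1.49) ≈ -2.2842

-2.2842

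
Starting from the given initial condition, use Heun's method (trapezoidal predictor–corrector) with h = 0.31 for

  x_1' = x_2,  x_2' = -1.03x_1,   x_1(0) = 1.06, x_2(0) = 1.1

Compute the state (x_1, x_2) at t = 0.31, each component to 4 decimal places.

Heun on (x_1,x_2): k1 = f(t_n, state_n); k2 = f(t_n + h, state_n + h·k1); state_{n+1} = state_n + (h/2)·(k1 + k2).
0.000000: (1.060000, 1.100000)
  k1 = (1.100000, -1.091800)
  predictor → (1.401000, 0.761542)
  k2 = (0.761542, -1.443030)
  → (1.348539, 0.707101)
(x_1(0.31), x_2(0.31)) ≈ (1.3485, 0.7071)

1.3485, 0.7071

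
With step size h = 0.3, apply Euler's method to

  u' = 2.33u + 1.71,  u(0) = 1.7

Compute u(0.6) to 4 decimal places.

Euler: u_{n+1} = u_n + h·f(s_n, u_n).
s=0.000000, u=1.700000: f=5.671000 → u ← 1.700000 + 0.3·5.671000 = 3.401300
s=0.300000, u=3.401300: f=9.635029 → u ← 3.401300 + 0.3·9.635029 = 6.291809
u(0.6) ≈ 6.2918

6.2918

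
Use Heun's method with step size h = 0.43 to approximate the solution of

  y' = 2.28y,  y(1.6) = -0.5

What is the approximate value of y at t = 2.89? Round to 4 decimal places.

-7.4525

Heun: k1 = f(t_n, y_n); k2 = f(t_n + h, y_n + h·k1); y_{n+1} = y_n + (h/2)·(k1 + k2).
t=1.600000, y=-0.500000:
  k1 = f(1.600000, -0.500000) = -1.140000
  k2 = f(2.030000, -0.990200) = -2.257656
  y ← -0.500000 + (0.43/2)·(-1.140000 + (-2.257656)) = -1.230496
t=2.030000, y=-1.230496:
  k1 = f(2.030000, -1.230496) = -2.805531
  k2 = f(2.460000, -2.436874) = -5.556074
  y ← -1.230496 + (0.43/2)·(-2.805531 + (-5.556074)) = -3.028241
t=2.460000, y=-3.028241:
  k1 = f(2.460000, -3.028241) = -6.904390
  k2 = f(2.890000, -5.997128) = -13.673453
  y ← -3.028241 + (0.43/2)·(-6.904390 + (-13.673453)) = -7.452477
y(2.89) ≈ -7.4525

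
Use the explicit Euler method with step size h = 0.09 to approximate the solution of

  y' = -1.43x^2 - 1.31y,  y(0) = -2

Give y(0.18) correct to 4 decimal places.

Euler: y_{n+1} = y_n + h·f(x_n, y_n).
x=0.000000, y=-2.000000: f=2.620000 → y ← -2.000000 + 0.09·2.620000 = -1.764200
x=0.090000, y=-1.764200: f=2.299519 → y ← -1.764200 + 0.09·2.299519 = -1.557243
y(0.18) ≈ -1.5572

-1.5572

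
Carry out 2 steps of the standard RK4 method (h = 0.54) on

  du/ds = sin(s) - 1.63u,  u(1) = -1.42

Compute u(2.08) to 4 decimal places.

0.2327

RK4: k1 = f(s_n, u_n); k2 = f(s_n + h/2, u_n + (h/2)·k1); k3 = f(s_n + h/2, u_n + (h/2)·k2); k4 = f(s_n + h, u_n + h·k3); u_{n+1} = u_n + (h/6)·(k1 + 2k2 + 2k3 + k4).
s=1.000000, u=-1.420000:
  k1 = f(1.000000, -1.420000) = 3.156071
  k2 = f(1.270000, -0.567861) = 1.880714
  k3 = f(1.270000, -0.912207) = 2.441999
  k4 = f(1.540000, -0.101321) = 1.164679
  u ← -1.420000 + (0.54/6)·(k1 + 2k2 + 2k3 + k4) = -0.253044
s=1.540000, u=-0.253044:
  k1 = f(1.540000, -0.253044) = 1.411988
  k2 = f(1.810000, 0.128192) = 0.762573
  k3 = f(1.810000, -0.047149) = 1.048381
  k4 = f(2.080000, 0.313081) = 0.362810
  u ← -0.253044 + (0.54/6)·(k1 + 2k2 + 2k3 + k4) = 0.232659
u(2.08) ≈ 0.2327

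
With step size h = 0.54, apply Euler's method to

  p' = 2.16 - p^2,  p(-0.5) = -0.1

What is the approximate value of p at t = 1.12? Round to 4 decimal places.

Euler: p_{n+1} = p_n + h·f(t_n, p_n).
t=-0.500000, p=-0.100000: f=2.150000 → p ← -0.100000 + 0.54·2.150000 = 1.061000
t=0.040000, p=1.061000: f=1.034279 → p ← 1.061000 + 0.54·1.034279 = 1.619511
t=0.580000, p=1.619511: f=-0.462815 → p ← 1.619511 + 0.54·(-0.462815) = 1.369591
p(1.12) ≈ 1.3696

1.3696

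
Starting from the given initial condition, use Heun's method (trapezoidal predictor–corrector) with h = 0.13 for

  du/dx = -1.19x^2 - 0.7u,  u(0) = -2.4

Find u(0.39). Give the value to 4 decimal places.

-1.8508

Heun: k1 = f(x_n, u_n); k2 = f(x_n + h, u_n + h·k1); u_{n+1} = u_n + (h/2)·(k1 + k2).
x=0.000000, u=-2.400000:
  k1 = f(0.000000, -2.400000) = 1.680000
  k2 = f(0.130000, -2.181600) = 1.507009
  u ← -2.400000 + (0.13/2)·(1.680000 + 1.507009) = -2.192844
x=0.130000, u=-2.192844:
  k1 = f(0.130000, -2.192844) = 1.514880
  k2 = f(0.260000, -1.995910) = 1.316693
  u ← -2.192844 + (0.13/2)·(1.514880 + 1.316693) = -2.008792
x=0.260000, u=-2.008792:
  k1 = f(0.260000, -2.008792) = 1.325711
  k2 = f(0.390000, -1.836450) = 1.104516
  u ← -2.008792 + (0.13/2)·(1.325711 + 1.104516) = -1.850827
u(0.39) ≈ -1.8508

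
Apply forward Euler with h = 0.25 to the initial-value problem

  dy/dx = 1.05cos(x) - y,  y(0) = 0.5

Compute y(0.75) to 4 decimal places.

Euler: y_{n+1} = y_n + h·f(x_n, y_n).
x=0.000000, y=0.500000: f=0.550000 → y ← 0.500000 + 0.25·0.550000 = 0.637500
x=0.250000, y=0.637500: f=0.379858 → y ← 0.637500 + 0.25·0.379858 = 0.732465
x=0.500000, y=0.732465: f=0.188997 → y ← 0.732465 + 0.25·0.188997 = 0.779714
y(0.75) ≈ 0.7797

0.7797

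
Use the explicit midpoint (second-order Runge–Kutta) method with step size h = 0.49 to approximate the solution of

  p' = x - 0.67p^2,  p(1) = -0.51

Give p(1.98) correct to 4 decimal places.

0.8575

Midpoint: k1 = f(x_n, p_n); k2 = f(x_n + h/2, p_n + (h/2)·k1); p_{n+1} = p_n + h·k2.
x=1.000000, p=-0.510000:
  k1 = f(1.000000, -0.510000) = 0.825733
  k2 = f(1.245000, -0.307695) = 1.181567
  p ← -0.510000 + 0.49·1.181567 = 0.068968
x=1.490000, p=0.068968:
  k1 = f(1.490000, 0.068968) = 1.486813
  k2 = f(1.735000, 0.433237) = 1.609245
  p ← 0.068968 + 0.49·1.609245 = 0.857498
p(1.98) ≈ 0.8575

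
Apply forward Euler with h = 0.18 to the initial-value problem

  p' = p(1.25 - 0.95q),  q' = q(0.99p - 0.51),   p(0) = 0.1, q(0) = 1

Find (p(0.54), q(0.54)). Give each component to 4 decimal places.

0.1212, 0.7968

Euler on (p,q): p_{n+1} = p_n + h·p', q_{n+1} = q_n + h·q'.
0.000000: (0.100000, 1.000000); f=(0.030000, -0.411000) → (0.105400, 0.926020)
0.180000: (0.105400, 0.926020); f=(0.039028, -0.375644) → (0.112425, 0.858404)
0.360000: (0.112425, 0.858404); f=(0.048850, -0.342245) → (0.121218, 0.796800)
(p(0.54), q(0.54)) ≈ (0.1212, 0.7968)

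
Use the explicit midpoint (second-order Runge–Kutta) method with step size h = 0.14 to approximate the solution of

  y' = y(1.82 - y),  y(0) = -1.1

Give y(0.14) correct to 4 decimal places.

-1.6833

Midpoint: k1 = f(t_n, y_n); k2 = f(t_n + h/2, y_n + (h/2)·k1); y_{n+1} = y_n + h·k2.
t=0.000000, y=-1.100000:
  k1 = f(0.000000, -1.100000) = -3.212000
  k2 = f(0.070000, -1.324840) = -4.166410
  y ← -1.100000 + 0.14·(-4.166410) = -1.683297
y(0.14) ≈ -1.6833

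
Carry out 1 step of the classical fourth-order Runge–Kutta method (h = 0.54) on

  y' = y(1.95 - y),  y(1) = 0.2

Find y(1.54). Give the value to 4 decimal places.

0.4802

RK4: k1 = f(x_n, y_n); k2 = f(x_n + h/2, y_n + (h/2)·k1); k3 = f(x_n + h/2, y_n + (h/2)·k2); k4 = f(x_n + h, y_n + h·k3); y_{n+1} = y_n + (h/6)·(k1 + 2k2 + 2k3 + k4).
x=1.000000, y=0.200000:
  k1 = f(1.000000, 0.200000) = 0.350000
  k2 = f(1.270000, 0.294500) = 0.487545
  k3 = f(1.270000, 0.331637) = 0.536709
  k4 = f(1.540000, 0.489823) = 0.715228
  y ← 0.200000 + (0.54/6)·(k1 + 2k2 + 2k3 + k4) = 0.480236
y(1.54) ≈ 0.4802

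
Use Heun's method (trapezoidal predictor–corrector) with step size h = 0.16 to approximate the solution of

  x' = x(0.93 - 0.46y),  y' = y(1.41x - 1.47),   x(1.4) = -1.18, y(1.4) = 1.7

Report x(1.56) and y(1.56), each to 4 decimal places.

-1.2462, 1.0586

Heun on (x,y): k1 = f(t_n, state_n); k2 = f(t_n + h, state_n + h·k1); state_{n+1} = state_n + (h/2)·(k1 + k2).
1.400000: (-1.180000, 1.700000)
  k1 = (-0.174640, -5.327460)
  predictor → (-1.207942, 0.847606)
  k2 = (-0.652411, -2.689624)
  → (-1.246164, 1.058633)
(x(1.56), y(1.56)) ≈ (-1.2462, 1.0586)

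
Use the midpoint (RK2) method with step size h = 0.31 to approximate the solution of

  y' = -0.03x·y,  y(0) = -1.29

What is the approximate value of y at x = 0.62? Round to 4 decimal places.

Midpoint: k1 = f(x_n, y_n); k2 = f(x_n + h/2, y_n + (h/2)·k1); y_{n+1} = y_n + h·k2.
x=0.000000, y=-1.290000:
  k1 = f(0.000000, -1.290000) = 0.000000
  k2 = f(0.155000, -1.290000) = 0.005998
  y ← -1.290000 + 0.31·0.005998 = -1.288140
x=0.310000, y=-1.288140:
  k1 = f(0.310000, -1.288140) = 0.011980
  k2 = f(0.465000, -1.286284) = 0.017944
  y ← -1.288140 + 0.31·0.017944 = -1.282578
y(0.62) ≈ -1.2826

-1.2826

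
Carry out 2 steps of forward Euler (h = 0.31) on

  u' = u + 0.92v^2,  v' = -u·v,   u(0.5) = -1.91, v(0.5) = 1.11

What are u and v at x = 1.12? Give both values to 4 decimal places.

-1.9267, 2.9455

Euler on (u,v): u_{n+1} = u_n + h·u', v_{n+1} = v_n + h·v'.
0.500000: (-1.910000, 1.110000); f=(-0.776468, 2.120100) → (-2.150705, 1.767231)
0.810000: (-2.150705, 1.767231); f=(0.722552, 3.800793) → (-1.926714, 2.945477)
(u(1.12), v(1.12)) ≈ (-1.9267, 2.9455)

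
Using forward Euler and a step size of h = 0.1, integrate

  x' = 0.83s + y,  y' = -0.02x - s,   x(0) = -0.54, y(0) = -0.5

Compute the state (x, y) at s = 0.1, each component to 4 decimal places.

Euler on (x,y): x_{n+1} = x_n + h·x', y_{n+1} = y_n + h·y'.
0.000000: (-0.540000, -0.500000); f=(-0.500000, 0.010800) → (-0.590000, -0.498920)
(x(0.1), y(0.1)) ≈ (-0.5900, -0.4989)

-0.5900, -0.4989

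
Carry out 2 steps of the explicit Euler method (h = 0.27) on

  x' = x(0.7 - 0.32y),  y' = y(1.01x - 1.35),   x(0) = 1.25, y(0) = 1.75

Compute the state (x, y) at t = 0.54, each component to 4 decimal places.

Euler on (x,y): x_{n+1} = x_n + h·x', y_{n+1} = y_n + h·y'.
0.000000: (1.250000, 1.750000); f=(0.175000, -0.153125) → (1.297250, 1.708656)
0.270000: (1.297250, 1.708656); f=(0.198778, -0.067966) → (1.350920, 1.690305)
(x(0.54), y(0.54)) ≈ (1.3509, 1.6903)

1.3509, 1.6903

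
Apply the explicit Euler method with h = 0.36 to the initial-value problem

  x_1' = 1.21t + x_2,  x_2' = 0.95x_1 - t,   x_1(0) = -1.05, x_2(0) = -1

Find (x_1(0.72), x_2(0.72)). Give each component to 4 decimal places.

Euler on (x_1,x_2): x_1_{n+1} = x_1_n + h·x_1', x_2_{n+1} = x_2_n + h·x_2'.
0.000000: (-1.050000, -1.000000); f=(-1.000000, -0.997500) → (-1.410000, -1.359100)
0.360000: (-1.410000, -1.359100); f=(-0.923500, -1.699500) → (-1.742460, -1.970920)
(x_1(0.72), x_2(0.72)) ≈ (-1.7425, -1.9709)

-1.7425, -1.9709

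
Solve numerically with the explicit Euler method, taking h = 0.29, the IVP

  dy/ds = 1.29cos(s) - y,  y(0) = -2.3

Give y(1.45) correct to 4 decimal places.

0.2868

Euler: y_{n+1} = y_n + h·f(s_n, y_n).
s=0.000000, y=-2.300000: f=3.590000 → y ← -2.300000 + 0.29·3.590000 = -1.258900
s=0.290000, y=-1.258900: f=2.495035 → y ← -1.258900 + 0.29·2.495035 = -0.535340
s=0.580000, y=-0.535340: f=1.614377 → y ← -0.535340 + 0.29·1.614377 = -0.067171
s=0.870000, y=-0.067171: f=0.898997 → y ← -0.067171 + 0.29·0.898997 = 0.193538
s=1.160000, y=0.193538: f=0.321610 → y ← 0.193538 + 0.29·0.321610 = 0.286805
y(1.45) ≈ 0.2868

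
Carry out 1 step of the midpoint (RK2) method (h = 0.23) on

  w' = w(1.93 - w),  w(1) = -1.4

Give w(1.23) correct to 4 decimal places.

-3.1216

Midpoint: k1 = f(s_n, w_n); k2 = f(s_n + h/2, w_n + (h/2)·k1); w_{n+1} = w_n + h·k2.
s=1.000000, w=-1.400000:
  k1 = f(1.000000, -1.400000) = -4.662000
  k2 = f(1.115000, -1.936130) = -7.485330
  w ← -1.400000 + 0.23·(-7.485330) = -3.121626
w(1.23) ≈ -3.1216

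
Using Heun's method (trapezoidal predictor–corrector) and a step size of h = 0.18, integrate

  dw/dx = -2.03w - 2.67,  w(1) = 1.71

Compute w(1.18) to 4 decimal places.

0.8065

Heun: k1 = f(x_n, w_n); k2 = f(x_n + h, w_n + h·k1); w_{n+1} = w_n + (h/2)·(k1 + k2).
x=1.000000, w=1.710000:
  k1 = f(1.000000, 1.710000) = -6.141300
  k2 = f(1.180000, 0.604566) = -3.897269
  w ← 1.710000 + (0.18/2)·(-6.141300 + (-3.897269)) = 0.806529
w(1.18) ≈ 0.8065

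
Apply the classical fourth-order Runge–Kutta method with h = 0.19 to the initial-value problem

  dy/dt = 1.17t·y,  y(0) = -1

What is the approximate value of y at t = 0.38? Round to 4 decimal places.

RK4: k1 = f(t_n, y_n); k2 = f(t_n + h/2, y_n + (h/2)·k1); k3 = f(t_n + h/2, y_n + (h/2)·k2); k4 = f(t_n + h, y_n + h·k3); y_{n+1} = y_n + (h/6)·(k1 + 2k2 + 2k3 + k4).
t=0.000000, y=-1.000000:
  k1 = f(0.000000, -1.000000) = 0.000000
  k2 = f(0.095000, -1.000000) = -0.111150
  k3 = f(0.095000, -1.010559) = -0.112324
  k4 = f(0.190000, -1.021341) = -0.227044
  y ← -1.000000 + (0.19/6)·(k1 + 2k2 + 2k3 + k4) = -1.021343
t=0.190000, y=-1.021343:
  k1 = f(0.190000, -1.021343) = -0.227045
  k2 = f(0.285000, -1.042912) = -0.347759
  k3 = f(0.285000, -1.054380) = -0.351583
  k4 = f(0.380000, -1.088144) = -0.483789
  y ← -1.021343 + (0.19/6)·(k1 + 2k2 + 2k3 + k4) = -1.088144
y(0.38) ≈ -1.0881

-1.0881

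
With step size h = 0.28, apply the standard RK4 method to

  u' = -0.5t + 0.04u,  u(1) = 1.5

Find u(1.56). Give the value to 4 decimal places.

1.1718

RK4: k1 = f(t_n, u_n); k2 = f(t_n + h/2, u_n + (h/2)·k1); k3 = f(t_n + h/2, u_n + (h/2)·k2); k4 = f(t_n + h, u_n + h·k3); u_{n+1} = u_n + (h/6)·(k1 + 2k2 + 2k3 + k4).
t=1.000000, u=1.500000:
  k1 = f(1.000000, 1.500000) = -0.440000
  k2 = f(1.140000, 1.438400) = -0.512464
  k3 = f(1.140000, 1.428255) = -0.512870
  k4 = f(1.280000, 1.356396) = -0.585744
  u ← 1.500000 + (0.28/6)·(k1 + 2k2 + 2k3 + k4) = 1.356434
t=1.280000, u=1.356434:
  k1 = f(1.280000, 1.356434) = -0.585743
  k2 = f(1.420000, 1.274430) = -0.659023
  k3 = f(1.420000, 1.264171) = -0.659433
  k4 = f(1.560000, 1.171793) = -0.733128
  u ← 1.356434 + (0.28/6)·(k1 + 2k2 + 2k3 + k4) = 1.171831
u(1.56) ≈ 1.1718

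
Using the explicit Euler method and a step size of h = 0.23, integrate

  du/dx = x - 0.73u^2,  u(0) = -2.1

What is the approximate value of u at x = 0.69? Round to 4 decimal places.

Euler: u_{n+1} = u_n + h·f(x_n, u_n).
x=0.000000, u=-2.100000: f=-3.219300 → u ← -2.100000 + 0.23·(-3.219300) = -2.840439
x=0.230000, u=-2.840439: f=-5.659708 → u ← -2.840439 + 0.23·(-5.659708) = -4.142172
x=0.460000, u=-4.142172: f=-12.065039 → u ← -4.142172 + 0.23·(-12.065039) = -6.917131
u(0.69) ≈ -6.9171

-6.9171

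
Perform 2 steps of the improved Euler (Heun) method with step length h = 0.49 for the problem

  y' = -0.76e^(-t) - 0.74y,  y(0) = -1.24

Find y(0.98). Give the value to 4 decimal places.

-0.9193

Heun: k1 = f(t_n, y_n); k2 = f(t_n + h, y_n + h·k1); y_{n+1} = y_n + (h/2)·(k1 + k2).
t=0.000000, y=-1.240000:
  k1 = f(0.000000, -1.240000) = 0.157600
  k2 = f(0.490000, -1.162776) = 0.394858
  y ← -1.240000 + (0.49/2)·(0.157600 + 0.394858) = -1.104648
t=0.490000, y=-1.104648:
  k1 = f(0.490000, -1.104648) = 0.351843
  k2 = f(0.980000, -0.932245) = 0.404625
  y ← -1.104648 + (0.49/2)·(0.351843 + 0.404625) = -0.919313
y(0.98) ≈ -0.9193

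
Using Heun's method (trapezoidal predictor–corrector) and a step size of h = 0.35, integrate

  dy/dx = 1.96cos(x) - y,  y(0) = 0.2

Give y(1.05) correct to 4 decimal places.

Heun: k1 = f(x_n, y_n); k2 = f(x_n + h, y_n + h·k1); y_{n+1} = y_n + (h/2)·(k1 + k2).
x=0.000000, y=0.200000:
  k1 = f(0.000000, 0.200000) = 1.760000
  k2 = f(0.350000, 0.816000) = 1.025171
  y ← 0.200000 + (0.35/2)·(1.760000 + 1.025171) = 0.687405
x=0.350000, y=0.687405:
  k1 = f(0.350000, 0.687405) = 1.153766
  k2 = f(0.700000, 1.091223) = 0.407868
  y ← 0.687405 + (0.35/2)·(1.153766 + 0.407868) = 0.960691
x=0.700000, y=0.960691:
  k1 = f(0.700000, 0.960691) = 0.538400
  k2 = f(1.050000, 1.149131) = -0.173891
  y ← 0.960691 + (0.35/2)·(0.538400 + (-0.173891)) = 1.024480
y(1.05) ≈ 1.0245

1.0245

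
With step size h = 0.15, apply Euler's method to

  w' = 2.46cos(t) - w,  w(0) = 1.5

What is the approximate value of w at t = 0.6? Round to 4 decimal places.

Euler: w_{n+1} = w_n + h·f(t_n, w_n).
t=0.000000, w=1.500000: f=0.960000 → w ← 1.500000 + 0.15·0.960000 = 1.644000
t=0.150000, w=1.644000: f=0.788377 → w ← 1.644000 + 0.15·0.788377 = 1.762257
t=0.300000, w=1.762257: f=0.587871 → w ← 1.762257 + 0.15·0.587871 = 1.850437
t=0.450000, w=1.850437: f=0.364663 → w ← 1.850437 + 0.15·0.364663 = 1.905137
w(0.6) ≈ 1.9051

1.9051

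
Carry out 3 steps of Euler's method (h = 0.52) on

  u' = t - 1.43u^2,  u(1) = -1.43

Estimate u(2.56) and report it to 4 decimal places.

Euler: u_{n+1} = u_n + h·f(t_n, u_n).
t=1.000000, u=-1.430000: f=-1.924207 → u ← -1.430000 + 0.52·(-1.924207) = -2.430588
t=1.520000, u=-2.430588: f=-6.928091 → u ← -2.430588 + 0.52·(-6.928091) = -6.033195
t=2.040000, u=-6.033195: f=-50.011205 → u ← -6.033195 + 0.52·(-50.011205) = -32.039022
u(2.56) ≈ -32.0390

-32.0390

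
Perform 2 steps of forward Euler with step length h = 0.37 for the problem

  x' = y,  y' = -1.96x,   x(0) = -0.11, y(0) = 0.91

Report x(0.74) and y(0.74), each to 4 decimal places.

0.5929, 0.8254

Euler on (x,y): x_{n+1} = x_n + h·x', y_{n+1} = y_n + h·y'.
0.000000: (-0.110000, 0.910000); f=(0.910000, 0.215600) → (0.226700, 0.989772)
0.370000: (0.226700, 0.989772); f=(0.989772, -0.444332) → (0.592916, 0.825369)
(x(0.74), y(0.74)) ≈ (0.5929, 0.8254)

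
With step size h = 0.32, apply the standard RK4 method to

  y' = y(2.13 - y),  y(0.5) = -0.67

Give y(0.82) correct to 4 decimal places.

-1.8955

RK4: k1 = f(x_n, y_n); k2 = f(x_n + h/2, y_n + (h/2)·k1); k3 = f(x_n + h/2, y_n + (h/2)·k2); k4 = f(x_n + h, y_n + h·k3); y_{n+1} = y_n + (h/6)·(k1 + 2k2 + 2k3 + k4).
x=0.500000, y=-0.670000:
  k1 = f(0.500000, -0.670000) = -1.876000
  k2 = f(0.660000, -0.970160) = -3.007651
  k3 = f(0.660000, -1.151224) = -3.777425
  k4 = f(0.820000, -1.878776) = -7.531592
  y ← -0.670000 + (0.32/6)·(k1 + 2k2 + 2k3 + k4) = -1.895480
y(0.82) ≈ -1.8955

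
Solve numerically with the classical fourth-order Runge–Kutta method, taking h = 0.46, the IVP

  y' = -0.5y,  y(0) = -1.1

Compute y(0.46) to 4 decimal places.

RK4: k1 = f(x_n, y_n); k2 = f(x_n + h/2, y_n + (h/2)·k1); k3 = f(x_n + h/2, y_n + (h/2)·k2); k4 = f(x_n + h, y_n + h·k3); y_{n+1} = y_n + (h/6)·(k1 + 2k2 + 2k3 + k4).
x=0.000000, y=-1.100000:
  k1 = f(0.000000, -1.100000) = 0.550000
  k2 = f(0.230000, -0.973500) = 0.486750
  k3 = f(0.230000, -0.988048) = 0.494024
  k4 = f(0.460000, -0.872749) = 0.436375
  y ← -1.100000 + (0.46/6)·(k1 + 2k2 + 2k3 + k4) = -0.873993
y(0.46) ≈ -0.8740

-0.8740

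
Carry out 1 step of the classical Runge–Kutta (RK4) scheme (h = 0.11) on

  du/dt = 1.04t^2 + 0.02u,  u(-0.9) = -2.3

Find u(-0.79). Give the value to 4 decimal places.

RK4: k1 = f(t_n, u_n); k2 = f(t_n + h/2, u_n + (h/2)·k1); k3 = f(t_n + h/2, u_n + (h/2)·k2); k4 = f(t_n + h, u_n + h·k3); u_{n+1} = u_n + (h/6)·(k1 + 2k2 + 2k3 + k4).
t=-0.900000, u=-2.300000:
  k1 = f(-0.900000, -2.300000) = 0.796400
  k2 = f(-0.845000, -2.256198) = 0.697462
  k3 = f(-0.845000, -2.261640) = 0.697353
  k4 = f(-0.790000, -2.223291) = 0.604598
  u ← -2.300000 + (0.11/6)·(k1 + 2k2 + 2k3 + k4) = -2.223172
u(-0.79) ≈ -2.2232

-2.2232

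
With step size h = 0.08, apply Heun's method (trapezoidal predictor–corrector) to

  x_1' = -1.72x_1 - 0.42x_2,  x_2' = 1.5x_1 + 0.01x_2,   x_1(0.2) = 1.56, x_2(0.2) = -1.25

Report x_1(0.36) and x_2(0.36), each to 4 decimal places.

1.2480, -0.9167

Heun on (x_1,x_2): k1 = f(x_n, state_n); k2 = f(x_n + h, state_n + h·k1); state_{n+1} = state_n + (h/2)·(k1 + k2).
0.200000: (1.560000, -1.250000)
  k1 = (-2.158200, 2.327500)
  predictor → (1.387344, -1.063800)
  k2 = (-1.939436, 2.070378)
  → (1.396095, -1.074085)
0.280000: (1.396095, -1.074085)
  k1 = (-1.950167, 2.083401)
  predictor → (1.240081, -0.907413)
  k2 = (-1.751826, 1.851048)
  → (1.248015, -0.916707)
(x_1(0.36), x_2(0.36)) ≈ (1.2480, -0.9167)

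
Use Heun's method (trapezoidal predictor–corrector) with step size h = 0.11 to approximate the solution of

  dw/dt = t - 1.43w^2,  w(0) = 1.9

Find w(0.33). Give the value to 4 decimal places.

1.0558

Heun: k1 = f(t_n, w_n); k2 = f(t_n + h, w_n + h·k1); w_{n+1} = w_n + (h/2)·(k1 + k2).
t=0.000000, w=1.900000:
  k1 = f(0.000000, 1.900000) = -5.162300
  k2 = f(0.110000, 1.332147) = -2.427700
  w ← 1.900000 + (0.11/2)·(-5.162300 + (-2.427700)) = 1.482550
t=0.110000, w=1.482550:
  k1 = f(0.110000, 1.482550) = -3.033075
  k2 = f(0.220000, 1.148912) = -1.667597
  w ← 1.482550 + (0.11/2)·(-3.033075 + (-1.667597)) = 1.224013
t=0.220000, w=1.224013:
  k1 = f(0.220000, 1.224013) = -1.922437
  k2 = f(0.330000, 1.012545) = -1.136103
  w ← 1.224013 + (0.11/2)·(-1.922437 + (-1.136103)) = 1.055793
w(0.33) ≈ 1.0558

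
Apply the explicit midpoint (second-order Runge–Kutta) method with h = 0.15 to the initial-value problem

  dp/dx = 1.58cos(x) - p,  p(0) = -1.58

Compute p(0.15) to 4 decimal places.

-1.1422

Midpoint: k1 = f(x_n, p_n); k2 = f(x_n + h/2, p_n + (h/2)·k1); p_{n+1} = p_n + h·k2.
x=0.000000, p=-1.580000:
  k1 = f(0.000000, -1.580000) = 3.160000
  k2 = f(0.075000, -1.343000) = 2.918558
  p ← -1.580000 + 0.15·2.918558 = -1.142216
p(0.15) ≈ -1.1422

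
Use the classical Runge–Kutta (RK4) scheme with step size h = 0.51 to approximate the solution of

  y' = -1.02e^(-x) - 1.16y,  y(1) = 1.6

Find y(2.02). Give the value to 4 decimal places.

0.3640

RK4: k1 = f(x_n, y_n); k2 = f(x_n + h/2, y_n + (h/2)·k1); k3 = f(x_n + h/2, y_n + (h/2)·k2); k4 = f(x_n + h, y_n + h·k3); y_{n+1} = y_n + (h/6)·(k1 + 2k2 + 2k3 + k4).
x=1.000000, y=1.600000:
  k1 = f(1.000000, 1.600000) = -2.231237
  k2 = f(1.255000, 1.031035) = -1.486777
  k3 = f(1.255000, 1.220872) = -1.706989
  k4 = f(1.510000, 0.729436) = -1.071474
  y ← 1.600000 + (0.51/6)·(k1 + 2k2 + 2k3 + k4) = 0.776329
x=1.510000, y=0.776329:
  k1 = f(1.510000, 0.776329) = -1.125870
  k2 = f(1.765000, 0.489232) = -0.742120
  k3 = f(1.765000, 0.587089) = -0.855633
  k4 = f(2.020000, 0.339956) = -0.529658
  y ← 0.776329 + (0.51/6)·(k1 + 2k2 + 2k3 + k4) = 0.363991
y(2.02) ≈ 0.3640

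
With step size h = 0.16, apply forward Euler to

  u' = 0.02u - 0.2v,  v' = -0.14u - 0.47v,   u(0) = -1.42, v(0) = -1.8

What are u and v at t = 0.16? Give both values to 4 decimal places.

-1.3669, -1.6328

Euler on (u,v): u_{n+1} = u_n + h·u', v_{n+1} = v_n + h·v'.
0.000000: (-1.420000, -1.800000); f=(0.331600, 1.044800) → (-1.366944, -1.632832)
(u(0.16), v(0.16)) ≈ (-1.3669, -1.6328)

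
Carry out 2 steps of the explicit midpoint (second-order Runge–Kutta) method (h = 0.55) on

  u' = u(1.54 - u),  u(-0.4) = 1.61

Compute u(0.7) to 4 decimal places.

1.5586

Midpoint: k1 = f(t_n, u_n); k2 = f(t_n + h/2, u_n + (h/2)·k1); u_{n+1} = u_n + h·k2.
t=-0.400000, u=1.610000:
  k1 = f(-0.400000, 1.610000) = -0.112700
  k2 = f(-0.125000, 1.579008) = -0.061593
  u ← 1.610000 + 0.55·(-0.061593) = 1.576124
t=0.150000, u=1.576124:
  k1 = f(0.150000, 1.576124) = -0.056936
  k2 = f(0.425000, 1.560467) = -0.031937
  u ← 1.576124 + 0.55·(-0.031937) = 1.558558
u(0.7) ≈ 1.5586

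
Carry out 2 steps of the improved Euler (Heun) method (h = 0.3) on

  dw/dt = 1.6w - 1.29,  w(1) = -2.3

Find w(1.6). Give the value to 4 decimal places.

Heun: k1 = f(t_n, w_n); k2 = f(t_n + h, w_n + h·k1); w_{n+1} = w_n + (h/2)·(k1 + k2).
t=1.000000, w=-2.300000:
  k1 = f(1.000000, -2.300000) = -4.970000
  k2 = f(1.300000, -3.791000) = -7.355600
  w ← -2.300000 + (0.3/2)·(-4.970000 + (-7.355600)) = -4.148840
t=1.300000, w=-4.148840:
  k1 = f(1.300000, -4.148840) = -7.928144
  k2 = f(1.600000, -6.527283) = -11.733653
  w ← -4.148840 + (0.3/2)·(-7.928144 + (-11.733653)) = -7.098110
w(1.6) ≈ -7.0981

-7.0981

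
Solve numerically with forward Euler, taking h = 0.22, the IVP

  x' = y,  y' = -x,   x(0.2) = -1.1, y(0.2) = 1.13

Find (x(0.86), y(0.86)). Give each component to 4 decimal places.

Euler on (x,y): x_{n+1} = x_n + h·x', y_{n+1} = y_n + h·y'.
0.200000: (-1.100000, 1.130000); f=(1.130000, 1.100000) → (-0.851400, 1.372000)
0.420000: (-0.851400, 1.372000); f=(1.372000, 0.851400) → (-0.549560, 1.559308)
0.640000: (-0.549560, 1.559308); f=(1.559308, 0.549560) → (-0.206512, 1.680211)
(x(0.86), y(0.86)) ≈ (-0.2065, 1.6802)

-0.2065, 1.6802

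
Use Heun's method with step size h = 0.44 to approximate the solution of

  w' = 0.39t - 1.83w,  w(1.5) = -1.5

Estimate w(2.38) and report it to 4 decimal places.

Heun: k1 = f(t_n, w_n); k2 = f(t_n + h, w_n + h·k1); w_{n+1} = w_n + (h/2)·(k1 + k2).
t=1.500000, w=-1.500000:
  k1 = f(1.500000, -1.500000) = 3.330000
  k2 = f(1.940000, -0.034800) = 0.820284
  w ← -1.500000 + (0.44/2)·(3.330000 + 0.820284) = -0.586938
t=1.940000, w=-0.586938:
  k1 = f(1.940000, -0.586938) = 1.830696
  k2 = f(2.380000, 0.218569) = 0.528220
  w ← -0.586938 + (0.44/2)·(1.830696 + 0.528220) = -0.067976
w(2.38) ≈ -0.0680

-0.0680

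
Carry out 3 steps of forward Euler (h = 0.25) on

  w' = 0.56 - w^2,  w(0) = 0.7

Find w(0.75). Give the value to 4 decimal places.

Euler: w_{n+1} = w_n + h·f(s_n, w_n).
s=0.000000, w=0.700000: f=0.070000 → w ← 0.700000 + 0.25·0.070000 = 0.717500
s=0.250000, w=0.717500: f=0.045194 → w ← 0.717500 + 0.25·0.045194 = 0.728798
s=0.500000, w=0.728798: f=0.028853 → w ← 0.728798 + 0.25·0.028853 = 0.736012
w(0.75) ≈ 0.7360

0.7360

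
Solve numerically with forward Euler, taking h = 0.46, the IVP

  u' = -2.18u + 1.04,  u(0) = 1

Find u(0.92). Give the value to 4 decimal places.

Euler: u_{n+1} = u_n + h·f(x_n, u_n).
x=0.000000, u=1.000000: f=-1.140000 → u ← 1.000000 + 0.46·(-1.140000) = 0.475600
x=0.460000, u=0.475600: f=0.003192 → u ← 0.475600 + 0.46·0.003192 = 0.477068
u(0.92) ≈ 0.4771

0.4771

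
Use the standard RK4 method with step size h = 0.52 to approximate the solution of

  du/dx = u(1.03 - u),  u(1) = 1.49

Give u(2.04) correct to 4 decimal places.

1.1523

RK4: k1 = f(x_n, u_n); k2 = f(x_n + h/2, u_n + (h/2)·k1); k3 = f(x_n + h/2, u_n + (h/2)·k2); k4 = f(x_n + h, u_n + h·k3); u_{n+1} = u_n + (h/6)·(k1 + 2k2 + 2k3 + k4).
x=1.000000, u=1.490000:
  k1 = f(1.000000, 1.490000) = -0.685400
  k2 = f(1.260000, 1.311796) = -0.369659
  k3 = f(1.260000, 1.393889) = -0.507220
  k4 = f(1.520000, 1.226245) = -0.240645
  u ← 1.490000 + (0.52/6)·(k1 + 2k2 + 2k3 + k4) = 1.257750
x=1.520000, u=1.257750:
  k1 = f(1.520000, 1.257750) = -0.286453
  k2 = f(1.780000, 1.183273) = -0.181363
  k3 = f(1.780000, 1.210596) = -0.218629
  k4 = f(2.040000, 1.144063) = -0.130496
  u ← 1.257750 + (0.52/6)·(k1 + 2k2 + 2k3 + k4) = 1.152283
u(2.04) ≈ 1.1523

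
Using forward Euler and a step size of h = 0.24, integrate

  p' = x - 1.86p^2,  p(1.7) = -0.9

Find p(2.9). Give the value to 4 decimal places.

Euler: p_{n+1} = p_n + h·f(x_n, p_n).
x=1.700000, p=-0.900000: f=0.193400 → p ← -0.900000 + 0.24·0.193400 = -0.853584
x=1.940000, p=-0.853584: f=0.584794 → p ← -0.853584 + 0.24·0.584794 = -0.713234
x=2.180000, p=-0.713234: f=1.233814 → p ← -0.713234 + 0.24·1.233814 = -0.417118
x=2.420000, p=-0.417118: f=2.096383 → p ← -0.417118 + 0.24·2.096383 = 0.086014
x=2.660000, p=0.086014: f=2.646239 → p ← 0.086014 + 0.24·2.646239 = 0.721111
p(2.9) ≈ 0.7211

0.7211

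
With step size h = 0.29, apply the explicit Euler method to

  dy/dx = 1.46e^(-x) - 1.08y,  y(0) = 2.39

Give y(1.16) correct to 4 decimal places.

1.1586

Euler: y_{n+1} = y_n + h·f(x_n, y_n).
x=0.000000, y=2.390000: f=-1.121200 → y ← 2.390000 + 0.29·(-1.121200) = 2.064852
x=0.290000, y=2.064852: f=-1.137575 → y ← 2.064852 + 0.29·(-1.137575) = 1.734955
x=0.580000, y=1.734955: f=-1.056300 → y ← 1.734955 + 0.29·(-1.056300) = 1.428628
x=0.870000, y=1.428628: f=-0.931249 → y ← 1.428628 + 0.29·(-0.931249) = 1.158566
y(1.16) ≈ 1.1586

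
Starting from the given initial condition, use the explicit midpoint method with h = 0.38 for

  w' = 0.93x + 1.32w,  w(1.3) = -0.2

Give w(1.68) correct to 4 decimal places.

0.3163

Midpoint: k1 = f(x_n, w_n); k2 = f(x_n + h/2, w_n + (h/2)·k1); w_{n+1} = w_n + h·k2.
x=1.300000, w=-0.200000:
  k1 = f(1.300000, -0.200000) = 0.945000
  k2 = f(1.490000, -0.020450) = 1.358706
  w ← -0.200000 + 0.38·1.358706 = 0.316308
w(1.68) ≈ 0.3163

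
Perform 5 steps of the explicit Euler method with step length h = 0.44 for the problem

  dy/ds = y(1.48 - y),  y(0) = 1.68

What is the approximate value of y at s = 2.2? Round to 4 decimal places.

1.4807

Euler: y_{n+1} = y_n + h·f(s_n, y_n).
s=0.000000, y=1.680000: f=-0.336000 → y ← 1.680000 + 0.44·(-0.336000) = 1.532160
s=0.440000, y=1.532160: f=-0.079917 → y ← 1.532160 + 0.44·(-0.079917) = 1.496996
s=0.880000, y=1.496996: f=-0.025443 → y ← 1.496996 + 0.44·(-0.025443) = 1.485801
s=1.320000, y=1.485801: f=-0.008619 → y ← 1.485801 + 0.44·(-0.008619) = 1.482009
s=1.760000, y=1.482009: f=-0.002977 → y ← 1.482009 + 0.44·(-0.002977) = 1.480699
y(2.2) ≈ 1.4807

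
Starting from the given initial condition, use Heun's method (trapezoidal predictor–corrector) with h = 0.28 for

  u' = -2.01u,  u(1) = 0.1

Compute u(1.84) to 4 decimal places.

Heun: k1 = f(s_n, u_n); k2 = f(s_n + h, u_n + h·k1); u_{n+1} = u_n + (h/2)·(k1 + k2).
s=1.000000, u=0.100000:
  k1 = f(1.000000, 0.100000) = -0.201000
  k2 = f(1.280000, 0.043720) = -0.087877
  u ← 0.100000 + (0.28/2)·(-0.201000 + (-0.087877)) = 0.059557
s=1.280000, u=0.059557:
  k1 = f(1.280000, 0.059557) = -0.119710
  k2 = f(1.560000, 0.026038) = -0.052337
  u ← 0.059557 + (0.28/2)·(-0.119710 + (-0.052337)) = 0.035471
s=1.560000, u=0.035471:
  k1 = f(1.560000, 0.035471) = -0.071296
  k2 = f(1.840000, 0.015508) = -0.031171
  u ← 0.035471 + (0.28/2)·(-0.071296 + (-0.031171)) = 0.021125
u(1.84) ≈ 0.0211

0.0211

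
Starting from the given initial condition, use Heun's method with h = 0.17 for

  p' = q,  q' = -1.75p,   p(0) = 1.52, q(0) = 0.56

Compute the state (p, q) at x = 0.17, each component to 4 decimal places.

Heun on (p,q): k1 = f(x_n, state_n); k2 = f(x_n + h, state_n + h·k1); state_{n+1} = state_n + (h/2)·(k1 + k2).
0.000000: (1.520000, 0.560000)
  k1 = (0.560000, -2.660000)
  predictor → (1.615200, 0.107800)
  k2 = (0.107800, -2.826600)
  → (1.576763, 0.093639)
(p(0.17), q(0.17)) ≈ (1.5768, 0.0936)

1.5768, 0.0936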